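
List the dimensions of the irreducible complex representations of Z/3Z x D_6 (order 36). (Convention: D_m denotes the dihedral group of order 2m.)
Dimensions: 1, 1, 1, 1, 1, 1, 1, 1, 1, 1, 1, 1, 2, 2, 2, 2, 2, 2

Details: There are 18 irreducibles (= number of conjugacy classes). Their dimensions d_i satisfy sum d_i^2 = |G| = 36: 1 + 1 + 1 + 1 + 1 + 1 + 1 + 1 + 1 + 1 + 1 + 1 + 4 + 4 + 4 + 4 + 4 + 4 = 36. (For the product with Z/3Z: each of the 3 1-dim characters of Z/3Z tensors with each irrep of D_6, giving 3 copies of each D_6-dimension.)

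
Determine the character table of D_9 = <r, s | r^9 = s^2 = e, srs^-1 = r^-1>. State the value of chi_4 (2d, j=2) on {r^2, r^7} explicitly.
Conjugacy classes: {e} of size 1, {r^1, r^8} of size 2, {r^2, r^7} of size 2, {r^3, r^6} of size 2, {r^4, r^5} of size 2, {s, sr, ..., sr^8} of size 9.
Character table:
  irrep \ class              {e} (size 1)  {r^1, r^8} (size 2)  {r^2, r^7} (size 2)  {r^3, r^6} (size 2)  {r^4, r^5} (size 2)  {s, sr, ..., sr^8} (size 9)
  chi_1 (triv)               1             1                    1                    1                    1                    1                          
  chi_2 (sign: r->1, s->-1)  1             1                    1                    1                    1                    -1                         
  chi_3 (2d, j=1)            2             2*cos(2*pi/9)        2*cos(4*pi/9)        -1                   -2*cos(pi/9)         0                          
  chi_4 (2d, j=2)            2             2*cos(4*pi/9)        -2*cos(pi/9)         -1                   2*cos(2*pi/9)        0                          
  chi_5 (2d, j=3)            2             -1                   -1                   2                    -1                   0                          
  chi_6 (2d, j=4)            2             -2*cos(pi/9)         2*cos(2*pi/9)        -1                   2*cos(4*pi/9)        0                          

Spot check: chi_4 (2d, j=2) on {r^2, r^7} = -2*cos(pi/9).

Justification: D_9 has order 2*9 = 18 with 6 conjugacy classes, hence 6 irreducibles. Sum of squared dims 1 + 1 + 4 + 4 + 4 + 4 = 18 = |G|. Linear characters come from the abelianisation; the 2-dimensional irreps have character r^k -> 2*cos(2*pi*j*k/9), reflections -> 0.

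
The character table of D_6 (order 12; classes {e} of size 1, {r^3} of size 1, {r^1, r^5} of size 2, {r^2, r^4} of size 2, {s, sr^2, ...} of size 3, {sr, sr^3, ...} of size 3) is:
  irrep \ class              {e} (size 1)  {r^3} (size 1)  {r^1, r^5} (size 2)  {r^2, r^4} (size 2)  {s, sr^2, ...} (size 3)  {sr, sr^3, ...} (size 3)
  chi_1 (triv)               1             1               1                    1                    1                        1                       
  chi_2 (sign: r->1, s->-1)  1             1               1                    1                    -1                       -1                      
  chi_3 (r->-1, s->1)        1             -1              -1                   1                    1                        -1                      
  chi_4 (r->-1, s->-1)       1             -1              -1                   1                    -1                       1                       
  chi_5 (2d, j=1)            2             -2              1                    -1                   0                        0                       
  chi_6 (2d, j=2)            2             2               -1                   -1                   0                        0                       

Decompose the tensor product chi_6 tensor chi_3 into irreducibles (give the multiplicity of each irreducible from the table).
chi_6 tensor chi_3 = chi_5 (all other irreducibles have multiplicity 0).

Details: The character of a tensor product is the pointwise product (chi_6 * chi_3)(C) = chi_6(C) * chi_3(C):
  {e}: (2)*(1), {r^3}: (2)*(-1), {r^1, r^5}: (-1)*(-1), {r^2, r^4}: (-1)*(1), {s, sr^2, ...}: (0)*(1), {sr, sr^3, ...}: (0)*(-1)
so (chi_6 * chi_3) takes values
  {e} -> 2, {r^3} -> -2, {r^1, r^5} -> 1, {r^2, r^4} -> -1, {s, sr^2, ...} -> 0, {sr, sr^3, ...} -> 0.
Now take the inner product of this character with each irreducible chi from the table, <chi_6*chi_3, chi> = (1/12) sum_C |C| (chi_6*chi_3)(C) conj(chi(C)):
  <chi_6*chi_3, chi_1> = (1/12)[1*(2)*conj(1) + 1*(-2)*conj(1) + 2*(1)*conj(1) + 2*(-1)*conj(1) + 3*(0)*conj(1) + 3*(0)*conj(1)]
      = (1/12)[(2) + (-2) + (2) + (-2) + (0) + (0)] = 0/12 = 0
  <chi_6*chi_3, chi_2> = (1/12)[1*(2)*conj(1) + 1*(-2)*conj(1) + 2*(1)*conj(1) + 2*(-1)*conj(1) + 3*(0)*conj(-1) + 3*(0)*conj(-1)]
      = (1/12)[(2) + (-2) + (2) + (-2) + (0) + (0)] = 0/12 = 0
  <chi_6*chi_3, chi_3> = (1/12)[1*(2)*conj(1) + 1*(-2)*conj(-1) + 2*(1)*conj(-1) + 2*(-1)*conj(1) + 3*(0)*conj(1) + 3*(0)*conj(-1)]
      = (1/12)[(2) + (2) + (-2) + (-2) + (0) + (0)] = 0/12 = 0
  <chi_6*chi_3, chi_4> = (1/12)[1*(2)*conj(1) + 1*(-2)*conj(-1) + 2*(1)*conj(-1) + 2*(-1)*conj(1) + 3*(0)*conj(-1) + 3*(0)*conj(1)]
      = (1/12)[(2) + (2) + (-2) + (-2) + (0) + (0)] = 0/12 = 0
  <chi_6*chi_3, chi_5> = (1/12)[1*(2)*conj(2) + 1*(-2)*conj(-2) + 2*(1)*conj(1) + 2*(-1)*conj(-1) + 3*(0)*conj(0) + 3*(0)*conj(0)]
      = (1/12)[(4) + (4) + (2) + (2) + (0) + (0)] = 12/12 = 1
  <chi_6*chi_3, chi_6> = (1/12)[1*(2)*conj(2) + 1*(-2)*conj(2) + 2*(1)*conj(-1) + 2*(-1)*conj(-1) + 3*(0)*conj(0) + 3*(0)*conj(0)]
      = (1/12)[(4) + (-4) + (-2) + (2) + (0) + (0)] = 0/12 = 0
Hence the multiplicities are chi_5: 1. Dimension check: dim(chi_6)*dim(chi_3) = 2*1 = 2 and sum (mult * dim) = 1*2 = 2.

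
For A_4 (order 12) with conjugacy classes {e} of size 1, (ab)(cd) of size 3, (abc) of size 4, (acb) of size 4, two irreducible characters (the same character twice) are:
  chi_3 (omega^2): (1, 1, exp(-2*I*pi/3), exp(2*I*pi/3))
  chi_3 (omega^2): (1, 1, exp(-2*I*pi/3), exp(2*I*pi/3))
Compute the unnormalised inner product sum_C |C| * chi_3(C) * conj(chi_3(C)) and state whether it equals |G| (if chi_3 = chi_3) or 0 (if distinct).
Sum = 12 = |G| = 12; so <chi_3, chi_3> = 1 (norm-1 confirms irreducibility).

Working: Compute term by term over conjugacy classes (|C| * chi_3(C) * conj(chi_3(C))):
  1*(1)*conj(1) + 3*(1)*conj(1) + 4*(exp(-2*I*pi/3))*conj(exp(-2*I*pi/3)) + 4*(exp(2*I*pi/3))*conj(exp(2*I*pi/3))
  = (1) + (3) + (4) + (4)
  = 12.
(Exp terms are combined using exp(i*s)*conj(exp(i*t)) = exp(i*(s-t)), and sums of them are collapsed using the identity that for every m > 1 the m distinct m-th roots of unity sum to 0, e.g. 1 + exp(2*I*pi/3) + exp(-2*I*pi/3) = 0.)
Dividing by |G| = 12 gives 12/12 = 1, matching the row-orthogonality relation <chi_3, chi_3> = [chi_3 = chi_3].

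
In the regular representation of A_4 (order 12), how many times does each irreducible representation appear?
Each irreducible V_i of dimension d_i appears with multiplicity d_i, i.e. rho_reg = (direct sum over all irreducibles V_i) d_i V_i. The irreducible dimensions for A_4 are 1, 1, 1, 3: 3 irreducibles of dimension 1, each with multiplicity 1; 1 irreducible of dimension 3, with multiplicity 3. Total dimension 3*1*1 + 1*3*3 = 12 = |G|.

Reasoning: General theorem: in the regular representation of a finite group G, each irreducible appears with multiplicity equal to its dimension. Check: dim(rho_reg) = sum d_i^2 = 1 + 1 + 1 + 9 = 12 = |G|.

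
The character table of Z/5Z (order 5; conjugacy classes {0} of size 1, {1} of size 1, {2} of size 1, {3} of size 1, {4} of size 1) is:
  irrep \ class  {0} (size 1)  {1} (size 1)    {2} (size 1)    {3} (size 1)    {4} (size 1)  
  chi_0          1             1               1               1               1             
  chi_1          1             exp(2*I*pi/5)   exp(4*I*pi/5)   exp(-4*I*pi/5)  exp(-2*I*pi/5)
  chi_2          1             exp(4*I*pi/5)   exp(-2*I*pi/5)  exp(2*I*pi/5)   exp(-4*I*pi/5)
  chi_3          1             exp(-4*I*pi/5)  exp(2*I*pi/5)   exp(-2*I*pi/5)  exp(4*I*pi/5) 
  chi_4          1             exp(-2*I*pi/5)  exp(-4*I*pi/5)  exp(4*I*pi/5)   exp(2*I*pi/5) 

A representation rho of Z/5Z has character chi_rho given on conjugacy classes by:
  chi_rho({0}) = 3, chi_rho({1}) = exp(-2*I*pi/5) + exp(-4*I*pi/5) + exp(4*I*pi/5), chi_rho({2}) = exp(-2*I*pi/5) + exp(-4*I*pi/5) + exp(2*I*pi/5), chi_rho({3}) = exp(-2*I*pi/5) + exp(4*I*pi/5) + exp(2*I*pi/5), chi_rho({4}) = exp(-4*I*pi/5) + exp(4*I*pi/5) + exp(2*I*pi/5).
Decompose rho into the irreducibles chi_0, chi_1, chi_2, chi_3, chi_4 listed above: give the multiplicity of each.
Multiplicities: chi_0: 0, chi_1: 0, chi_2: 1, chi_3: 1, chi_4: 1.

Derivation: Use <chi_rho, chi> = (1/|G|) sum_C |C| * chi_rho(C) * conj(chi(C)) with |G| = 5 for each irreducible chi in the table:
  <chi_rho, chi_0> = (1/5)[1*(3)*conj(1) + 1*(exp(-2*I*pi/5) + exp(-4*I*pi/5) + exp(4*I*pi/5))*conj(1) + 1*(exp(-2*I*pi/5) + exp(-4*I*pi/5) + exp(2*I*pi/5))*conj(1) + 1*(exp(-2*I*pi/5) + exp(4*I*pi/5) + exp(2*I*pi/5))*conj(1) + 1*(exp(-4*I*pi/5) + exp(4*I*pi/5) + exp(2*I*pi/5))*conj(1)]
      = (1/5)[(3) + (exp(-2*I*pi/5) + exp(-4*I*pi/5) + exp(4*I*pi/5)) + (exp(-2*I*pi/5) + exp(-4*I*pi/5) + exp(2*I*pi/5)) + (exp(-2*I*pi/5) + exp(4*I*pi/5) + exp(2*I*pi/5)) + (exp(-4*I*pi/5) + exp(4*I*pi/5) + exp(2*I*pi/5))] = 0/5 = 0
  <chi_rho, chi_1> = (1/5)[1*(3)*conj(1) + 1*(exp(-2*I*pi/5) + exp(-4*I*pi/5) + exp(4*I*pi/5))*conj(exp(2*I*pi/5)) + 1*(exp(-2*I*pi/5) + exp(-4*I*pi/5) + exp(2*I*pi/5))*conj(exp(4*I*pi/5)) + 1*(exp(-2*I*pi/5) + exp(4*I*pi/5) + exp(2*I*pi/5))*conj(exp(-4*I*pi/5)) + 1*(exp(-4*I*pi/5) + exp(4*I*pi/5) + exp(2*I*pi/5))*conj(exp(-2*I*pi/5))]
      = (1/5)[(3) + (exp(-4*I*pi/5) + exp(4*I*pi/5) + exp(2*I*pi/5)) + (exp(-2*I*pi/5) + exp(4*I*pi/5) + exp(2*I*pi/5)) + (exp(-2*I*pi/5) + exp(-4*I*pi/5) + exp(2*I*pi/5)) + (exp(-2*I*pi/5) + exp(-4*I*pi/5) + exp(4*I*pi/5))] = 0/5 = 0
  <chi_rho, chi_2> = (1/5)[1*(3)*conj(1) + 1*(exp(-2*I*pi/5) + exp(-4*I*pi/5) + exp(4*I*pi/5))*conj(exp(4*I*pi/5)) + 1*(exp(-2*I*pi/5) + exp(-4*I*pi/5) + exp(2*I*pi/5))*conj(exp(-2*I*pi/5)) + 1*(exp(-2*I*pi/5) + exp(4*I*pi/5) + exp(2*I*pi/5))*conj(exp(2*I*pi/5)) + 1*(exp(-4*I*pi/5) + exp(4*I*pi/5) + exp(2*I*pi/5))*conj(exp(-4*I*pi/5))]
      = (1/5)[(3) + (1 + exp(4*I*pi/5) + exp(2*I*pi/5)) + (1 + exp(-2*I*pi/5) + exp(4*I*pi/5)) + (1 + exp(-4*I*pi/5) + exp(2*I*pi/5)) + (1 + exp(-2*I*pi/5) + exp(-4*I*pi/5))] = 5/5 = 1
  <chi_rho, chi_3> = (1/5)[1*(3)*conj(1) + 1*(exp(-2*I*pi/5) + exp(-4*I*pi/5) + exp(4*I*pi/5))*conj(exp(-4*I*pi/5)) + 1*(exp(-2*I*pi/5) + exp(-4*I*pi/5) + exp(2*I*pi/5))*conj(exp(2*I*pi/5)) + 1*(exp(-2*I*pi/5) + exp(4*I*pi/5) + exp(2*I*pi/5))*conj(exp(-2*I*pi/5)) + 1*(exp(-4*I*pi/5) + exp(4*I*pi/5) + exp(2*I*pi/5))*conj(exp(4*I*pi/5))]
      = (1/5)[(3) + (1 + exp(-2*I*pi/5) + exp(2*I*pi/5)) + (1 + exp(-4*I*pi/5) + exp(4*I*pi/5)) + (1 + exp(-4*I*pi/5) + exp(4*I*pi/5)) + (1 + exp(-2*I*pi/5) + exp(2*I*pi/5))] = 5/5 = 1
  <chi_rho, chi_4> = (1/5)[1*(3)*conj(1) + 1*(exp(-2*I*pi/5) + exp(-4*I*pi/5) + exp(4*I*pi/5))*conj(exp(-2*I*pi/5)) + 1*(exp(-2*I*pi/5) + exp(-4*I*pi/5) + exp(2*I*pi/5))*conj(exp(-4*I*pi/5)) + 1*(exp(-2*I*pi/5) + exp(4*I*pi/5) + exp(2*I*pi/5))*conj(exp(4*I*pi/5)) + 1*(exp(-4*I*pi/5) + exp(4*I*pi/5) + exp(2*I*pi/5))*conj(exp(2*I*pi/5))]
      = (1/5)[(3) + (1 + exp(-2*I*pi/5) + exp(-4*I*pi/5)) + (1 + exp(-4*I*pi/5) + exp(2*I*pi/5)) + (1 + exp(-2*I*pi/5) + exp(4*I*pi/5)) + (1 + exp(4*I*pi/5) + exp(2*I*pi/5))] = 5/5 = 1
(Exp terms are combined using exp(i*s)*conj(exp(i*t)) = exp(i*(s-t)), and sums of them are collapsed using the identity that for every m > 1 the m distinct m-th roots of unity sum to 0, e.g. 1 + exp(2*I*pi/3) + exp(-2*I*pi/3) = 0.)
Dimension check: dim(rho) = sum (mult * dim) = 0*1 + 0*1 + 1*1 + 1*1 + 1*1 = 3 = chi_rho(e) = 3.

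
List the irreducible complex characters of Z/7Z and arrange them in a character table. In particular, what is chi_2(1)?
Character table of Z/7Z (irreps indexed chi_0,...,chi_6 with chi_k(m) = zeta_7^(k*m), zeta_7 = exp(2*pi*i/7)):
  irrep \ class  {0} (size 1)  {1} (size 1)    {2} (size 1)    {3} (size 1)    {4} (size 1)    {5} (size 1)    {6} (size 1)  
  chi_0          1             1               1               1               1               1               1             
  chi_1          1             exp(2*I*pi/7)   exp(4*I*pi/7)   exp(6*I*pi/7)   exp(-6*I*pi/7)  exp(-4*I*pi/7)  exp(-2*I*pi/7)
  chi_2          1             exp(4*I*pi/7)   exp(-6*I*pi/7)  exp(-2*I*pi/7)  exp(2*I*pi/7)   exp(6*I*pi/7)   exp(-4*I*pi/7)
  chi_3          1             exp(6*I*pi/7)   exp(-2*I*pi/7)  exp(4*I*pi/7)   exp(-4*I*pi/7)  exp(2*I*pi/7)   exp(-6*I*pi/7)
  chi_4          1             exp(-6*I*pi/7)  exp(2*I*pi/7)   exp(-4*I*pi/7)  exp(4*I*pi/7)   exp(-2*I*pi/7)  exp(6*I*pi/7) 
  chi_5          1             exp(-4*I*pi/7)  exp(6*I*pi/7)   exp(2*I*pi/7)   exp(-2*I*pi/7)  exp(-6*I*pi/7)  exp(4*I*pi/7) 
  chi_6          1             exp(-2*I*pi/7)  exp(-4*I*pi/7)  exp(-6*I*pi/7)  exp(6*I*pi/7)   exp(4*I*pi/7)   exp(2*I*pi/7) 

Spot check: chi_2(1) = zeta_7^(2*1) = zeta_7^2 = exp(4*I*pi/7).

Derivation: Z/7Z is abelian, so all 7 irreducible complex representations are 1-dimensional. They are given by chi_k(m) = zeta_7^(k*m) for k = 0,...,6. Row orthogonality: sum_m chi_k(m) conj(chi_l(m)) = 7 * [k = l].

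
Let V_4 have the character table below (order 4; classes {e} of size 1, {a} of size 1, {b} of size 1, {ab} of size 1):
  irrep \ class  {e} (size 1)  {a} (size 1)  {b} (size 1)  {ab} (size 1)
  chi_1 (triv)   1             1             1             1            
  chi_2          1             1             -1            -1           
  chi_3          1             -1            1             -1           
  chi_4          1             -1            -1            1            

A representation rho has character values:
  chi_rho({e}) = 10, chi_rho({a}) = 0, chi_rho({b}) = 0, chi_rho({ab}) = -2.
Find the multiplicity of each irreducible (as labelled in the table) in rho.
Multiplicities: chi_1: 2, chi_2: 3, chi_3: 3, chi_4: 2.

Justification: Use <chi_rho, chi> = (1/|G|) sum_C |C| * chi_rho(C) * conj(chi(C)) with |G| = 4 for each irreducible chi in the table:
  <chi_rho, chi_1> = (1/4)[1*(10)*conj(1) + 1*(0)*conj(1) + 1*(0)*conj(1) + 1*(-2)*conj(1)]
      = (1/4)[(10) + (0) + (0) + (-2)] = 8/4 = 2
  <chi_rho, chi_2> = (1/4)[1*(10)*conj(1) + 1*(0)*conj(1) + 1*(0)*conj(-1) + 1*(-2)*conj(-1)]
      = (1/4)[(10) + (0) + (0) + (2)] = 12/4 = 3
  <chi_rho, chi_3> = (1/4)[1*(10)*conj(1) + 1*(0)*conj(-1) + 1*(0)*conj(1) + 1*(-2)*conj(-1)]
      = (1/4)[(10) + (0) + (0) + (2)] = 12/4 = 3
  <chi_rho, chi_4> = (1/4)[1*(10)*conj(1) + 1*(0)*conj(-1) + 1*(0)*conj(-1) + 1*(-2)*conj(1)]
      = (1/4)[(10) + (0) + (0) + (-2)] = 8/4 = 2
Dimension check: dim(rho) = sum (mult * dim) = 2*1 + 3*1 + 3*1 + 2*1 = 10 = chi_rho(e) = 10.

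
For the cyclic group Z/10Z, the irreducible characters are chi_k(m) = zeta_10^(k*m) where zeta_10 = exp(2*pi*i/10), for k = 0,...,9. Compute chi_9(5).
chi_9(5) = zeta_10^45 = -1

Solution. chi_9(5) = zeta_10^(9*5) = zeta_10^45. Since zeta_10^10 = 1, this equals zeta_10^5 = exp(2*pi*i*5/10) = -1.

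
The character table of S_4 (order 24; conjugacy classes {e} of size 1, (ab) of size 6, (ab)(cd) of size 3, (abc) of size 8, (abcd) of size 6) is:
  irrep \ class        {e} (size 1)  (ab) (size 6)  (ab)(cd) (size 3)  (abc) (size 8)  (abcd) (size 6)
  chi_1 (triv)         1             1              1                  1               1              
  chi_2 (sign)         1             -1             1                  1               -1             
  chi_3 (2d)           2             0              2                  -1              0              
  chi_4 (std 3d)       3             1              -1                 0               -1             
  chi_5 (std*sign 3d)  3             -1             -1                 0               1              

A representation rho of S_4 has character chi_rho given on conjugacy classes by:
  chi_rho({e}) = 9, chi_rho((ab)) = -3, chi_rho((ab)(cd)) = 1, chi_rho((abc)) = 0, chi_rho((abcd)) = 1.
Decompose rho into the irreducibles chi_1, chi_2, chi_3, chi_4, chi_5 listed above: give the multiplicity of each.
Multiplicities: chi_1: 0, chi_2: 1, chi_3: 1, chi_4: 0, chi_5: 2.

Why: Use <chi_rho, chi> = (1/|G|) sum_C |C| * chi_rho(C) * conj(chi(C)) with |G| = 24 for each irreducible chi in the table:
  <chi_rho, chi_1> = (1/24)[1*(9)*conj(1) + 6*(-3)*conj(1) + 3*(1)*conj(1) + 8*(0)*conj(1) + 6*(1)*conj(1)]
      = (1/24)[(9) + (-18) + (3) + (0) + (6)] = 0/24 = 0
  <chi_rho, chi_2> = (1/24)[1*(9)*conj(1) + 6*(-3)*conj(-1) + 3*(1)*conj(1) + 8*(0)*conj(1) + 6*(1)*conj(-1)]
      = (1/24)[(9) + (18) + (3) + (0) + (-6)] = 24/24 = 1
  <chi_rho, chi_3> = (1/24)[1*(9)*conj(2) + 6*(-3)*conj(0) + 3*(1)*conj(2) + 8*(0)*conj(-1) + 6*(1)*conj(0)]
      = (1/24)[(18) + (0) + (6) + (0) + (0)] = 24/24 = 1
  <chi_rho, chi_4> = (1/24)[1*(9)*conj(3) + 6*(-3)*conj(1) + 3*(1)*conj(-1) + 8*(0)*conj(0) + 6*(1)*conj(-1)]
      = (1/24)[(27) + (-18) + (-3) + (0) + (-6)] = 0/24 = 0
  <chi_rho, chi_5> = (1/24)[1*(9)*conj(3) + 6*(-3)*conj(-1) + 3*(1)*conj(-1) + 8*(0)*conj(0) + 6*(1)*conj(1)]
      = (1/24)[(27) + (18) + (-3) + (0) + (6)] = 48/24 = 2
Dimension check: dim(rho) = sum (mult * dim) = 0*1 + 1*1 + 1*2 + 0*3 + 2*3 = 9 = chi_rho(e) = 9.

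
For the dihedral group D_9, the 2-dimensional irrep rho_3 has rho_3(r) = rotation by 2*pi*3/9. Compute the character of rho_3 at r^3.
chi_{rho_3}(r^3) = 2*cos(2*pi*3*3/9) = 2

Solution. rho_3(r^3) is rotation by angle 2*pi*3*3/9, whose trace is 2*cos(2*pi*3*3/9) = 2.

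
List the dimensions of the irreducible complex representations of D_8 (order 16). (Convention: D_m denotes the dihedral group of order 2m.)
Dimensions: 1, 1, 1, 1, 2, 2, 2

Why: There are 7 irreducibles (= number of conjugacy classes). Their dimensions d_i satisfy sum d_i^2 = |G| = 16: 1 + 1 + 1 + 1 + 4 + 4 + 4 = 16.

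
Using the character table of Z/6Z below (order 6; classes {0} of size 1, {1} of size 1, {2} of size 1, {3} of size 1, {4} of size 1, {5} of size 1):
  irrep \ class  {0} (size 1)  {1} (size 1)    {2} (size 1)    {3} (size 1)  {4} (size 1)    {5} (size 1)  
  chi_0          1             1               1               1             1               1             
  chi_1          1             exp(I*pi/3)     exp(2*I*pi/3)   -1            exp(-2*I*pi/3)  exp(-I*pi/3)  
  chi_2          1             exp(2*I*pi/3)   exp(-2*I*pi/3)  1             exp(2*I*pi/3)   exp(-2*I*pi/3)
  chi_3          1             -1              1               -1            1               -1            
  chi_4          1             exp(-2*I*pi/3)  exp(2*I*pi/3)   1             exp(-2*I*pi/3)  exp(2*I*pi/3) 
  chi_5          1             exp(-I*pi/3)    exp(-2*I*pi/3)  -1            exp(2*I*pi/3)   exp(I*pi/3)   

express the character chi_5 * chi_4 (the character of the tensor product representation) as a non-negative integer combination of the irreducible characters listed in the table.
chi_5 tensor chi_4 = chi_3 (all other irreducibles have multiplicity 0).

Argument: The character of a tensor product is the pointwise product (chi_5 * chi_4)(C) = chi_5(C) * chi_4(C):
  {0}: (1)*(1), {1}: (exp(-I*pi/3))*(exp(-2*I*pi/3)), {2}: (exp(-2*I*pi/3))*(exp(2*I*pi/3)), {3}: (-1)*(1), {4}: (exp(2*I*pi/3))*(exp(-2*I*pi/3)), {5}: (exp(I*pi/3))*(exp(2*I*pi/3))
so (chi_5 * chi_4) takes values
  {0} -> 1, {1} -> -1, {2} -> 1, {3} -> -1, {4} -> 1, {5} -> -1.
Now take the inner product of this character with each irreducible chi from the table, <chi_5*chi_4, chi> = (1/6) sum_C |C| (chi_5*chi_4)(C) conj(chi(C)):
  <chi_5*chi_4, chi_0> = (1/6)[1*(1)*conj(1) + 1*(-1)*conj(1) + 1*(1)*conj(1) + 1*(-1)*conj(1) + 1*(1)*conj(1) + 1*(-1)*conj(1)]
      = (1/6)[(1) + (-1) + (1) + (-1) + (1) + (-1)] = 0/6 = 0
  <chi_5*chi_4, chi_1> = (1/6)[1*(1)*conj(1) + 1*(-1)*conj(exp(I*pi/3)) + 1*(1)*conj(exp(2*I*pi/3)) + 1*(-1)*conj(-1) + 1*(1)*conj(exp(-2*I*pi/3)) + 1*(-1)*conj(exp(-I*pi/3))]
      = (1/6)[(1) + (-exp(-I*pi/3)) + (exp(-2*I*pi/3)) + (1) + (exp(2*I*pi/3)) + (-exp(I*pi/3))] = 0/6 = 0
  <chi_5*chi_4, chi_2> = (1/6)[1*(1)*conj(1) + 1*(-1)*conj(exp(2*I*pi/3)) + 1*(1)*conj(exp(-2*I*pi/3)) + 1*(-1)*conj(1) + 1*(1)*conj(exp(2*I*pi/3)) + 1*(-1)*conj(exp(-2*I*pi/3))]
      = (1/6)[(1) + (-exp(-2*I*pi/3)) + (exp(2*I*pi/3)) + (-1) + (exp(-2*I*pi/3)) + (-exp(2*I*pi/3))] = 0/6 = 0
  <chi_5*chi_4, chi_3> = (1/6)[1*(1)*conj(1) + 1*(-1)*conj(-1) + 1*(1)*conj(1) + 1*(-1)*conj(-1) + 1*(1)*conj(1) + 1*(-1)*conj(-1)]
      = (1/6)[(1) + (1) + (1) + (1) + (1) + (1)] = 6/6 = 1
  <chi_5*chi_4, chi_4> = (1/6)[1*(1)*conj(1) + 1*(-1)*conj(exp(-2*I*pi/3)) + 1*(1)*conj(exp(2*I*pi/3)) + 1*(-1)*conj(1) + 1*(1)*conj(exp(-2*I*pi/3)) + 1*(-1)*conj(exp(2*I*pi/3))]
      = (1/6)[(1) + (-exp(2*I*pi/3)) + (exp(-2*I*pi/3)) + (-1) + (exp(2*I*pi/3)) + (-exp(-2*I*pi/3))] = 0/6 = 0
  <chi_5*chi_4, chi_5> = (1/6)[1*(1)*conj(1) + 1*(-1)*conj(exp(-I*pi/3)) + 1*(1)*conj(exp(-2*I*pi/3)) + 1*(-1)*conj(-1) + 1*(1)*conj(exp(2*I*pi/3)) + 1*(-1)*conj(exp(I*pi/3))]
      = (1/6)[(1) + (-exp(I*pi/3)) + (exp(2*I*pi/3)) + (1) + (exp(-2*I*pi/3)) + (-exp(-I*pi/3))] = 0/6 = 0
(Exp terms are combined using exp(i*s)*conj(exp(i*t)) = exp(i*(s-t)), and sums of them are collapsed using the identity that for every m > 1 the m distinct m-th roots of unity sum to 0, e.g. 1 + exp(2*I*pi/3) + exp(-2*I*pi/3) = 0.)
Hence the multiplicities are chi_3: 1. Dimension check: dim(chi_5)*dim(chi_4) = 1*1 = 1 and sum (mult * dim) = 1*1 = 1.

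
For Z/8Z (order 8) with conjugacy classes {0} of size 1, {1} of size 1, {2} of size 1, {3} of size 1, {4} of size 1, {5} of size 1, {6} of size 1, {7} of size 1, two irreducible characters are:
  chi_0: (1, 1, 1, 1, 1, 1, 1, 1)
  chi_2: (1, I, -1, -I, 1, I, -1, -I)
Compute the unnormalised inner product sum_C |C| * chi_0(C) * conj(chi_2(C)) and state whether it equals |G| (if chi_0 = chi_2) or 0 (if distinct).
Sum = 0; so <chi_0, chi_2> = 0 (distinct irreducibles are orthogonal).

Argument: Compute term by term over conjugacy classes (|C| * chi_0(C) * conj(chi_2(C))):
  1*(1)*conj(1) + 1*(1)*conj(I) + 1*(1)*conj(-1) + 1*(1)*conj(-I) + 1*(1)*conj(1) + 1*(1)*conj(I) + 1*(1)*conj(-1) + 1*(1)*conj(-I)
  = (1) + (-I) + (-1) + (I) + (1) + (-I) + (-1) + (I)
  = 0.
(Exp terms are combined using exp(i*s)*conj(exp(i*t)) = exp(i*(s-t)), and sums of them are collapsed using the identity that for every m > 1 the m distinct m-th roots of unity sum to 0, e.g. 1 + exp(2*I*pi/3) + exp(-2*I*pi/3) = 0.)
Dividing by |G| = 8 gives 0/8 = 0, matching the row-orthogonality relation <chi_0, chi_2> = [chi_0 = chi_2].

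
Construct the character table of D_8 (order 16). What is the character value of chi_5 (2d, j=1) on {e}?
Conjugacy classes: {e} of size 1, {r^4} of size 1, {r^1, r^7} of size 2, {r^2, r^6} of size 2, {r^3, r^5} of size 2, {s, sr^2, ...} of size 4, {sr, sr^3, ...} of size 4.
Character table:
  irrep \ class              {e} (size 1)  {r^4} (size 1)  {r^1, r^7} (size 2)  {r^2, r^6} (size 2)  {r^3, r^5} (size 2)  {s, sr^2, ...} (size 4)  {sr, sr^3, ...} (size 4)
  chi_1 (triv)               1             1               1                    1                    1                    1                        1                       
  chi_2 (sign: r->1, s->-1)  1             1               1                    1                    1                    -1                       -1                      
  chi_3 (r->-1, s->1)        1             1               -1                   1                    -1                   1                        -1                      
  chi_4 (r->-1, s->-1)       1             1               -1                   1                    -1                   -1                       1                       
  chi_5 (2d, j=1)            2             -2              sqrt(2)              0                    -sqrt(2)             0                        0                       
  chi_6 (2d, j=2)            2             2               0                    -2                   0                    0                        0                       
  chi_7 (2d, j=3)            2             -2              -sqrt(2)             0                    sqrt(2)              0                        0                       

Spot check: chi_5 (2d, j=1) on {e} = 2.

Justification: D_8 has order 2*8 = 16 with 7 conjugacy classes, hence 7 irreducibles. Sum of squared dims 1 + 1 + 1 + 1 + 4 + 4 + 4 = 16 = |G|. Linear characters come from the abelianisation; the 2-dimensional irreps have character r^k -> 2*cos(2*pi*j*k/8), reflections -> 0.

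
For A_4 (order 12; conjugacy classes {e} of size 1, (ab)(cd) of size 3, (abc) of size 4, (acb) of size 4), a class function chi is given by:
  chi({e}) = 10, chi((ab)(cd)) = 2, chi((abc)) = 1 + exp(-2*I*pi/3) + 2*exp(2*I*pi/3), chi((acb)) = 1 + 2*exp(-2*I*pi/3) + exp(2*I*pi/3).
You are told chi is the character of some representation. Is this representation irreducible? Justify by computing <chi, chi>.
Not irreducible (reducible): <chi, chi> = 10 > 1.

Derivation: <chi, chi> = (1/|G|) sum_C |C| * |chi(C)|^2 = (1/12)[1*|10|^2 + 3*|2|^2 + 4*|1 + exp(-2*I*pi/3) + 2*exp(2*I*pi/3)|^2 + 4*|1 + 2*exp(-2*I*pi/3) + exp(2*I*pi/3)|^2]
  = (1/12)[(100) + (12) + (4) + (4)] = 120/12 = 10.
(Exp terms are combined using exp(i*s)*conj(exp(i*t)) = exp(i*(s-t)), and sums of them are collapsed using the identity that for every m > 1 the m distinct m-th roots of unity sum to 0, e.g. 1 + exp(2*I*pi/3) + exp(-2*I*pi/3) = 0.)
A character is irreducible iff <chi, chi> = 1, so this representation is reducible.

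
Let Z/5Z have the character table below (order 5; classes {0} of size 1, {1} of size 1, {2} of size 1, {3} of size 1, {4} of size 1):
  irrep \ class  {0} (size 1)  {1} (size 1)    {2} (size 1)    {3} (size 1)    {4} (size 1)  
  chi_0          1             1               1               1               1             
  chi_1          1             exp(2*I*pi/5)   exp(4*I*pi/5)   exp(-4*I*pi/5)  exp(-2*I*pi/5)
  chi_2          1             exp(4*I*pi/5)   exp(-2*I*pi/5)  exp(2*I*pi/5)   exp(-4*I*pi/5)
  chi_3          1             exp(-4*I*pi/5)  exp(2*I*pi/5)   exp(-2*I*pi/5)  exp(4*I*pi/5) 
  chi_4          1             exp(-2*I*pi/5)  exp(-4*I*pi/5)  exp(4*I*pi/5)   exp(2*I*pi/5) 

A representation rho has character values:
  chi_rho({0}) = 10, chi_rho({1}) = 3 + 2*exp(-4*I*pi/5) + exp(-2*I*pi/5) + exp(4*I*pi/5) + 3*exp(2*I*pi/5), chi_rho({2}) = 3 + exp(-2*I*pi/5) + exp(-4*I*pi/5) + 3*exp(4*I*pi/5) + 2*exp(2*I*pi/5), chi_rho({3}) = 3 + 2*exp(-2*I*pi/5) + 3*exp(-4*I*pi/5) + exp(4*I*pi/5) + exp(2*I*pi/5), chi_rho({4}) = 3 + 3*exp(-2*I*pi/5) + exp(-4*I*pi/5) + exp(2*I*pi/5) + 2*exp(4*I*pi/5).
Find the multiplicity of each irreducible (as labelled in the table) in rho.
Multiplicities: chi_0: 3, chi_1: 3, chi_2: 1, chi_3: 2, chi_4: 1.

Solution. Use <chi_rho, chi> = (1/|G|) sum_C |C| * chi_rho(C) * conj(chi(C)) with |G| = 5 for each irreducible chi in the table:
  <chi_rho, chi_0> = (1/5)[1*(10)*conj(1) + 1*(3 + 2*exp(-4*I*pi/5) + exp(-2*I*pi/5) + exp(4*I*pi/5) + 3*exp(2*I*pi/5))*conj(1) + 1*(3 + exp(-2*I*pi/5) + exp(-4*I*pi/5) + 3*exp(4*I*pi/5) + 2*exp(2*I*pi/5))*conj(1) + 1*(3 + 2*exp(-2*I*pi/5) + 3*exp(-4*I*pi/5) + exp(4*I*pi/5) + exp(2*I*pi/5))*conj(1) + 1*(3 + 3*exp(-2*I*pi/5) + exp(-4*I*pi/5) + exp(2*I*pi/5) + 2*exp(4*I*pi/5))*conj(1)]
      = (1/5)[(10) + (3 + 2*exp(-4*I*pi/5) + exp(-2*I*pi/5) + exp(4*I*pi/5) + 3*exp(2*I*pi/5)) + (3 + exp(-2*I*pi/5) + exp(-4*I*pi/5) + 3*exp(4*I*pi/5) + 2*exp(2*I*pi/5)) + (3 + 2*exp(-2*I*pi/5) + 3*exp(-4*I*pi/5) + exp(4*I*pi/5) + exp(2*I*pi/5)) + (3 + 3*exp(-2*I*pi/5) + exp(-4*I*pi/5) + exp(2*I*pi/5) + 2*exp(4*I*pi/5))] = 15/5 = 3
  <chi_rho, chi_1> = (1/5)[1*(10)*conj(1) + 1*(3 + 2*exp(-4*I*pi/5) + exp(-2*I*pi/5) + exp(4*I*pi/5) + 3*exp(2*I*pi/5))*conj(exp(2*I*pi/5)) + 1*(3 + exp(-2*I*pi/5) + exp(-4*I*pi/5) + 3*exp(4*I*pi/5) + 2*exp(2*I*pi/5))*conj(exp(4*I*pi/5)) + 1*(3 + 2*exp(-2*I*pi/5) + 3*exp(-4*I*pi/5) + exp(4*I*pi/5) + exp(2*I*pi/5))*conj(exp(-4*I*pi/5)) + 1*(3 + 3*exp(-2*I*pi/5) + exp(-4*I*pi/5) + exp(2*I*pi/5) + 2*exp(4*I*pi/5))*conj(exp(-2*I*pi/5))]
      = (1/5)[(10) + (3 + 3*exp(-2*I*pi/5) + exp(-4*I*pi/5) + exp(2*I*pi/5) + 2*exp(4*I*pi/5)) + (3 + 2*exp(-2*I*pi/5) + 3*exp(-4*I*pi/5) + exp(4*I*pi/5) + exp(2*I*pi/5)) + (3 + exp(-2*I*pi/5) + exp(-4*I*pi/5) + 3*exp(4*I*pi/5) + 2*exp(2*I*pi/5)) + (3 + 2*exp(-4*I*pi/5) + exp(-2*I*pi/5) + exp(4*I*pi/5) + 3*exp(2*I*pi/5))] = 15/5 = 3
  <chi_rho, chi_2> = (1/5)[1*(10)*conj(1) + 1*(3 + 2*exp(-4*I*pi/5) + exp(-2*I*pi/5) + exp(4*I*pi/5) + 3*exp(2*I*pi/5))*conj(exp(4*I*pi/5)) + 1*(3 + exp(-2*I*pi/5) + exp(-4*I*pi/5) + 3*exp(4*I*pi/5) + 2*exp(2*I*pi/5))*conj(exp(-2*I*pi/5)) + 1*(3 + 2*exp(-2*I*pi/5) + 3*exp(-4*I*pi/5) + exp(4*I*pi/5) + exp(2*I*pi/5))*conj(exp(2*I*pi/5)) + 1*(3 + 3*exp(-2*I*pi/5) + exp(-4*I*pi/5) + exp(2*I*pi/5) + 2*exp(4*I*pi/5))*conj(exp(-4*I*pi/5))]
      = (1/5)[(10) + (1 + 3*exp(-2*I*pi/5) + 3*exp(-4*I*pi/5) + exp(4*I*pi/5) + 2*exp(2*I*pi/5)) + (1 + 3*exp(-4*I*pi/5) + exp(-2*I*pi/5) + 2*exp(4*I*pi/5) + 3*exp(2*I*pi/5)) + (1 + 3*exp(-2*I*pi/5) + 2*exp(-4*I*pi/5) + exp(2*I*pi/5) + 3*exp(4*I*pi/5)) + (1 + 2*exp(-2*I*pi/5) + exp(-4*I*pi/5) + 3*exp(4*I*pi/5) + 3*exp(2*I*pi/5))] = 5/5 = 1
  <chi_rho, chi_3> = (1/5)[1*(10)*conj(1) + 1*(3 + 2*exp(-4*I*pi/5) + exp(-2*I*pi/5) + exp(4*I*pi/5) + 3*exp(2*I*pi/5))*conj(exp(-4*I*pi/5)) + 1*(3 + exp(-2*I*pi/5) + exp(-4*I*pi/5) + 3*exp(4*I*pi/5) + 2*exp(2*I*pi/5))*conj(exp(2*I*pi/5)) + 1*(3 + 2*exp(-2*I*pi/5) + 3*exp(-4*I*pi/5) + exp(4*I*pi/5) + exp(2*I*pi/5))*conj(exp(-2*I*pi/5)) + 1*(3 + 3*exp(-2*I*pi/5) + exp(-4*I*pi/5) + exp(2*I*pi/5) + 2*exp(4*I*pi/5))*conj(exp(4*I*pi/5))]
      = (1/5)[(10) + (2 + 3*exp(-4*I*pi/5) + exp(-2*I*pi/5) + exp(2*I*pi/5) + 3*exp(4*I*pi/5)) + (2 + 3*exp(-2*I*pi/5) + exp(-4*I*pi/5) + exp(4*I*pi/5) + 3*exp(2*I*pi/5)) + (2 + 3*exp(-2*I*pi/5) + exp(-4*I*pi/5) + exp(4*I*pi/5) + 3*exp(2*I*pi/5)) + (2 + 3*exp(-4*I*pi/5) + exp(-2*I*pi/5) + exp(2*I*pi/5) + 3*exp(4*I*pi/5))] = 10/5 = 2
  <chi_rho, chi_4> = (1/5)[1*(10)*conj(1) + 1*(3 + 2*exp(-4*I*pi/5) + exp(-2*I*pi/5) + exp(4*I*pi/5) + 3*exp(2*I*pi/5))*conj(exp(-2*I*pi/5)) + 1*(3 + exp(-2*I*pi/5) + exp(-4*I*pi/5) + 3*exp(4*I*pi/5) + 2*exp(2*I*pi/5))*conj(exp(-4*I*pi/5)) + 1*(3 + 2*exp(-2*I*pi/5) + 3*exp(-4*I*pi/5) + exp(4*I*pi/5) + exp(2*I*pi/5))*conj(exp(4*I*pi/5)) + 1*(3 + 3*exp(-2*I*pi/5) + exp(-4*I*pi/5) + exp(2*I*pi/5) + 2*exp(4*I*pi/5))*conj(exp(2*I*pi/5))]
      = (1/5)[(10) + (1 + 2*exp(-2*I*pi/5) + exp(-4*I*pi/5) + 3*exp(4*I*pi/5) + 3*exp(2*I*pi/5)) + (1 + 3*exp(-2*I*pi/5) + 2*exp(-4*I*pi/5) + exp(2*I*pi/5) + 3*exp(4*I*pi/5)) + (1 + 3*exp(-4*I*pi/5) + exp(-2*I*pi/5) + 2*exp(4*I*pi/5) + 3*exp(2*I*pi/5)) + (1 + 3*exp(-2*I*pi/5) + 3*exp(-4*I*pi/5) + exp(4*I*pi/5) + 2*exp(2*I*pi/5))] = 5/5 = 1
(Exp terms are combined using exp(i*s)*conj(exp(i*t)) = exp(i*(s-t)), and sums of them are collapsed using the identity that for every m > 1 the m distinct m-th roots of unity sum to 0, e.g. 1 + exp(2*I*pi/3) + exp(-2*I*pi/3) = 0.)
Dimension check: dim(rho) = sum (mult * dim) = 3*1 + 3*1 + 1*1 + 2*1 + 1*1 = 10 = chi_rho(e) = 10.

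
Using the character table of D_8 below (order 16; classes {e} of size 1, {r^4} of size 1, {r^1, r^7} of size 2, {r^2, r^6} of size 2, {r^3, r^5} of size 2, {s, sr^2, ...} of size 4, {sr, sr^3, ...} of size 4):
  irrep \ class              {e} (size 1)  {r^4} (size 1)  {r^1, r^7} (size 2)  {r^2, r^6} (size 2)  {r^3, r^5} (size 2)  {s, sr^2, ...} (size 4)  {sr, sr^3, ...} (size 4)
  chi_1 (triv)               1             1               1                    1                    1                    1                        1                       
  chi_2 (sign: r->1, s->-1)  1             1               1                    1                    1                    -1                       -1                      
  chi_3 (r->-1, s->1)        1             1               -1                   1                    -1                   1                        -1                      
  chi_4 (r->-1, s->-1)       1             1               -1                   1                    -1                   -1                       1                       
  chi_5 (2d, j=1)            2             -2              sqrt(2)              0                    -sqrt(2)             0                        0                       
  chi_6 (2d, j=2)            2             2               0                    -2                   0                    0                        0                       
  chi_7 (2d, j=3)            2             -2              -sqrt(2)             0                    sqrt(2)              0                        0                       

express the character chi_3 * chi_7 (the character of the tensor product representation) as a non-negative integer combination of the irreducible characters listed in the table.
chi_3 tensor chi_7 = chi_5 (all other irreducibles have multiplicity 0).

Derivation: The character of a tensor product is the pointwise product (chi_3 * chi_7)(C) = chi_3(C) * chi_7(C):
  {e}: (1)*(2), {r^4}: (1)*(-2), {r^1, r^7}: (-1)*(-sqrt(2)), {r^2, r^6}: (1)*(0), {r^3, r^5}: (-1)*(sqrt(2)), {s, sr^2, ...}: (1)*(0), {sr, sr^3, ...}: (-1)*(0)
so (chi_3 * chi_7) takes values
  {e} -> 2, {r^4} -> -2, {r^1, r^7} -> sqrt(2), {r^2, r^6} -> 0, {r^3, r^5} -> -sqrt(2), {s, sr^2, ...} -> 0, {sr, sr^3, ...} -> 0.
Now take the inner product of this character with each irreducible chi from the table, <chi_3*chi_7, chi> = (1/16) sum_C |C| (chi_3*chi_7)(C) conj(chi(C)):
  <chi_3*chi_7, chi_1> = (1/16)[1*(2)*conj(1) + 1*(-2)*conj(1) + 2*(sqrt(2))*conj(1) + 2*(0)*conj(1) + 2*(-sqrt(2))*conj(1) + 4*(0)*conj(1) + 4*(0)*conj(1)]
      = (1/16)[(2) + (-2) + (2*sqrt(2)) + (0) + (-2*sqrt(2)) + (0) + (0)] = 0/16 = 0
  <chi_3*chi_7, chi_2> = (1/16)[1*(2)*conj(1) + 1*(-2)*conj(1) + 2*(sqrt(2))*conj(1) + 2*(0)*conj(1) + 2*(-sqrt(2))*conj(1) + 4*(0)*conj(-1) + 4*(0)*conj(-1)]
      = (1/16)[(2) + (-2) + (2*sqrt(2)) + (0) + (-2*sqrt(2)) + (0) + (0)] = 0/16 = 0
  <chi_3*chi_7, chi_3> = (1/16)[1*(2)*conj(1) + 1*(-2)*conj(1) + 2*(sqrt(2))*conj(-1) + 2*(0)*conj(1) + 2*(-sqrt(2))*conj(-1) + 4*(0)*conj(1) + 4*(0)*conj(-1)]
      = (1/16)[(2) + (-2) + (-2*sqrt(2)) + (0) + (2*sqrt(2)) + (0) + (0)] = 0/16 = 0
  <chi_3*chi_7, chi_4> = (1/16)[1*(2)*conj(1) + 1*(-2)*conj(1) + 2*(sqrt(2))*conj(-1) + 2*(0)*conj(1) + 2*(-sqrt(2))*conj(-1) + 4*(0)*conj(-1) + 4*(0)*conj(1)]
      = (1/16)[(2) + (-2) + (-2*sqrt(2)) + (0) + (2*sqrt(2)) + (0) + (0)] = 0/16 = 0
  <chi_3*chi_7, chi_5> = (1/16)[1*(2)*conj(2) + 1*(-2)*conj(-2) + 2*(sqrt(2))*conj(sqrt(2)) + 2*(0)*conj(0) + 2*(-sqrt(2))*conj(-sqrt(2)) + 4*(0)*conj(0) + 4*(0)*conj(0)]
      = (1/16)[(4) + (4) + (4) + (0) + (4) + (0) + (0)] = 16/16 = 1
  <chi_3*chi_7, chi_6> = (1/16)[1*(2)*conj(2) + 1*(-2)*conj(2) + 2*(sqrt(2))*conj(0) + 2*(0)*conj(-2) + 2*(-sqrt(2))*conj(0) + 4*(0)*conj(0) + 4*(0)*conj(0)]
      = (1/16)[(4) + (-4) + (0) + (0) + (0) + (0) + (0)] = 0/16 = 0
  <chi_3*chi_7, chi_7> = (1/16)[1*(2)*conj(2) + 1*(-2)*conj(-2) + 2*(sqrt(2))*conj(-sqrt(2)) + 2*(0)*conj(0) + 2*(-sqrt(2))*conj(sqrt(2)) + 4*(0)*conj(0) + 4*(0)*conj(0)]
      = (1/16)[(4) + (4) + (-4) + (0) + (-4) + (0) + (0)] = 0/16 = 0
Hence the multiplicities are chi_5: 1. Dimension check: dim(chi_3)*dim(chi_7) = 1*2 = 2 and sum (mult * dim) = 1*2 = 2.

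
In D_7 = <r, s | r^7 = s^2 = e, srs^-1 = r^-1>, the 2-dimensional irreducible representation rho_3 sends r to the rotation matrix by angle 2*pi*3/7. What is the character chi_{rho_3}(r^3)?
chi_{rho_3}(r^3) = 2*cos(2*pi*3*3/7) = -2*cos(3*pi/7)

Solution. rho_3(r^3) is rotation by angle 2*pi*3*3/7, whose trace is 2*cos(2*pi*3*3/7) = -2*cos(3*pi/7).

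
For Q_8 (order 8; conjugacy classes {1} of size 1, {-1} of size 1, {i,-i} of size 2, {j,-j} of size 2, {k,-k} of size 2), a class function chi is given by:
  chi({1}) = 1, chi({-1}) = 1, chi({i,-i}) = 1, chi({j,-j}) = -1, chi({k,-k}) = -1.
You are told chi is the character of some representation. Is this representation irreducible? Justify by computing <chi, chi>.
Irreducible: <chi, chi> = 1.

Justification: <chi, chi> = (1/|G|) sum_C |C| * |chi(C)|^2 = (1/8)[1*|1|^2 + 1*|1|^2 + 2*|1|^2 + 2*|-1|^2 + 2*|-1|^2]
  = (1/8)[(1) + (1) + (2) + (2) + (2)] = 8/8 = 1.
A character is irreducible iff <chi, chi> = 1, so this representation is irreducible.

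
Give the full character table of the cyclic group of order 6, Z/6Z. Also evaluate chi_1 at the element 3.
Character table of Z/6Z (irreps indexed chi_0,...,chi_5 with chi_k(m) = zeta_6^(k*m), zeta_6 = exp(2*pi*i/6)):
  irrep \ class  {0} (size 1)  {1} (size 1)    {2} (size 1)    {3} (size 1)  {4} (size 1)    {5} (size 1)  
  chi_0          1             1               1               1             1               1             
  chi_1          1             exp(I*pi/3)     exp(2*I*pi/3)   -1            exp(-2*I*pi/3)  exp(-I*pi/3)  
  chi_2          1             exp(2*I*pi/3)   exp(-2*I*pi/3)  1             exp(2*I*pi/3)   exp(-2*I*pi/3)
  chi_3          1             -1              1               -1            1               -1            
  chi_4          1             exp(-2*I*pi/3)  exp(2*I*pi/3)   1             exp(-2*I*pi/3)  exp(2*I*pi/3) 
  chi_5          1             exp(-I*pi/3)    exp(-2*I*pi/3)  -1            exp(2*I*pi/3)   exp(I*pi/3)   

Spot check: chi_1(3) = zeta_6^(1*3) = zeta_6^3 = -1.

Explanation: Z/6Z is abelian, so all 6 irreducible complex representations are 1-dimensional. They are given by chi_k(m) = zeta_6^(k*m) for k = 0,...,5. Row orthogonality: sum_m chi_k(m) conj(chi_l(m)) = 6 * [k = l].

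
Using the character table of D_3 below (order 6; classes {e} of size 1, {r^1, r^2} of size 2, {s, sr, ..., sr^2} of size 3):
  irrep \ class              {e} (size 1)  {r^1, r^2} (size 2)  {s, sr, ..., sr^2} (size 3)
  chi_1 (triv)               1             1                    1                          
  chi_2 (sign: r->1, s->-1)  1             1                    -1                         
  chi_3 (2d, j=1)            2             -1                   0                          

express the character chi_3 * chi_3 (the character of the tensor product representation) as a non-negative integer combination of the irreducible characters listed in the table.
chi_3 tensor chi_3 = chi_1 + chi_2 + chi_3 (all other irreducibles have multiplicity 0).

Why: The character of a tensor product is the pointwise product (chi_3 * chi_3)(C) = chi_3(C) * chi_3(C):
  {e}: (2)*(2), {r^1, r^2}: (-1)*(-1), {s, sr, ..., sr^2}: (0)*(0)
so (chi_3 * chi_3) takes values
  {e} -> 4, {r^1, r^2} -> 1, {s, sr, ..., sr^2} -> 0.
Now take the inner product of this character with each irreducible chi from the table, <chi_3*chi_3, chi> = (1/6) sum_C |C| (chi_3*chi_3)(C) conj(chi(C)):
  <chi_3*chi_3, chi_1> = (1/6)[1*(4)*conj(1) + 2*(1)*conj(1) + 3*(0)*conj(1)]
      = (1/6)[(4) + (2) + (0)] = 6/6 = 1
  <chi_3*chi_3, chi_2> = (1/6)[1*(4)*conj(1) + 2*(1)*conj(1) + 3*(0)*conj(-1)]
      = (1/6)[(4) + (2) + (0)] = 6/6 = 1
  <chi_3*chi_3, chi_3> = (1/6)[1*(4)*conj(2) + 2*(1)*conj(-1) + 3*(0)*conj(0)]
      = (1/6)[(8) + (-2) + (0)] = 6/6 = 1
Hence the multiplicities are chi_1: 1, chi_2: 1, chi_3: 1. Dimension check: dim(chi_3)*dim(chi_3) = 2*2 = 4 and sum (mult * dim) = 1*1 + 1*1 + 1*2 = 4.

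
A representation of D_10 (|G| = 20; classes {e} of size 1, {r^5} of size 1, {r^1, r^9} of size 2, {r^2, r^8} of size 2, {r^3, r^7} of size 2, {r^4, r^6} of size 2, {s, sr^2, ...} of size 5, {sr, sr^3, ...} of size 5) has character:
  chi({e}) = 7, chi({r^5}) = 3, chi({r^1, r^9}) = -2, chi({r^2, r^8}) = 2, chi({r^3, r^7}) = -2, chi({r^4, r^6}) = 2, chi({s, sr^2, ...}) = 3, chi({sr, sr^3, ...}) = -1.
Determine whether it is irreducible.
Not irreducible (reducible): <chi, chi> = 7 > 1.

Justification: <chi, chi> = (1/|G|) sum_C |C| * |chi(C)|^2 = (1/20)[1*|7|^2 + 1*|3|^2 + 2*|-2|^2 + 2*|2|^2 + 2*|-2|^2 + 2*|2|^2 + 5*|3|^2 + 5*|-1|^2]
  = (1/20)[(49) + (9) + (8) + (8) + (8) + (8) + (45) + (5)] = 140/20 = 7.
A character is irreducible iff <chi, chi> = 1, so this representation is reducible.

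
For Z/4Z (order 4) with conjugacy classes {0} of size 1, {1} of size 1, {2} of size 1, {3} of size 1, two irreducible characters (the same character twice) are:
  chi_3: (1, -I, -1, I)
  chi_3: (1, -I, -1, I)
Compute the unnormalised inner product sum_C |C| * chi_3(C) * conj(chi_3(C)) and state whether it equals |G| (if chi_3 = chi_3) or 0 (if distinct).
Sum = 4 = |G| = 4; so <chi_3, chi_3> = 1 (norm-1 confirms irreducibility).

Details: Compute term by term over conjugacy classes (|C| * chi_3(C) * conj(chi_3(C))):
  1*(1)*conj(1) + 1*(-I)*conj(-I) + 1*(-1)*conj(-1) + 1*(I)*conj(I)
  = (1) + (1) + (1) + (1)
  = 4.
(Exp terms are combined using exp(i*s)*conj(exp(i*t)) = exp(i*(s-t)), and sums of them are collapsed using the identity that for every m > 1 the m distinct m-th roots of unity sum to 0, e.g. 1 + exp(2*I*pi/3) + exp(-2*I*pi/3) = 0.)
Dividing by |G| = 4 gives 4/4 = 1, matching the row-orthogonality relation <chi_3, chi_3> = [chi_3 = chi_3].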